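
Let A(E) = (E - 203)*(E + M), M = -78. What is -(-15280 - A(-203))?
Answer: 129366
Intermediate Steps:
A(E) = (-203 + E)*(-78 + E) (A(E) = (E - 203)*(E - 78) = (-203 + E)*(-78 + E))
-(-15280 - A(-203)) = -(-15280 - (15834 + (-203)**2 - 281*(-203))) = -(-15280 - (15834 + 41209 + 57043)) = -(-15280 - 1*114086) = -(-15280 - 114086) = -1*(-129366) = 129366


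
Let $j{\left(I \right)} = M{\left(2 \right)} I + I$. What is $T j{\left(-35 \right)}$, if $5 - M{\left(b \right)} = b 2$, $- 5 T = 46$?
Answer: $644$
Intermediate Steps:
$T = - \frac{46}{5}$ ($T = \left(- \frac{1}{5}\right) 46 = - \frac{46}{5} \approx -9.2$)
$M{\left(b \right)} = 5 - 2 b$ ($M{\left(b \right)} = 5 - b 2 = 5 - 2 b$)
$j{\left(I \right)} = 2 I$ ($j{\left(I \right)} = \left(5 - 4\right) I + I = 1 I + I = I + I = 2 I$)
$T j{\left(-35 \right)} = - \frac{46 \cdot 2 \left(-35\right)}{5} = \left(- \frac{46}{5}\right) \left(-70\right) = 644$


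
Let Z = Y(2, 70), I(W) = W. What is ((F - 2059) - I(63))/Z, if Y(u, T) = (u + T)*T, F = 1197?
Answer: -185/1008 ≈ -0.18353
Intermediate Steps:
Y(u, T) = T*(T + u) (Y(u, T) = (T + u)*T = T*(T + u))
Z = 5040 (Z = 70*(70 + 2) = 70*72 = 5040)
((F - 2059) - I(63))/Z = ((1197 - 2059) - 1*63)/5040 = (-862 - 63)*(1/5040) = -925*1/5040 = -185/1008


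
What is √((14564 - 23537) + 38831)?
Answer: √29858 ≈ 172.79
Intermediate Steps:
√((14564 - 23537) + 38831) = √(-8973 + 38831) = √29858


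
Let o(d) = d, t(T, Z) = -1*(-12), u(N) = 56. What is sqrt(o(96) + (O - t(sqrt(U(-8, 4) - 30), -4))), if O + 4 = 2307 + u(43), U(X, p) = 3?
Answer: sqrt(2443) ≈ 49.427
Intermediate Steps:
t(T, Z) = 12
O = 2359 (O = -4 + (2307 + 56) = -4 + 2363 = 2359)
sqrt(o(96) + (O - t(sqrt(U(-8, 4) - 30), -4))) = sqrt(96 + (2359 - 1*12)) = sqrt(96 + (2359 - 12)) = sqrt(96 + 2347) = sqrt(2443)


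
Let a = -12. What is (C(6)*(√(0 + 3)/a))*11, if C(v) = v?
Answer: -11*√3/2 ≈ -9.5263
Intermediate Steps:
(C(6)*(√(0 + 3)/a))*11 = (6*(√(0 + 3)/(-12)))*11 = (6*(√3*(-1/12)))*11 = (6*(-√3/12))*11 = -√3/2*11 = -11*√3/2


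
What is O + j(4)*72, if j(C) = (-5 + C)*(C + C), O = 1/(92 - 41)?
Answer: -29375/51 ≈ -575.98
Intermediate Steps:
O = 1/51 ≈ 0.019608
j(C) = 2*C*(-5 + C) (j(C) = (-5 + C)*(2*C) = 2*C*(-5 + C))
O + j(4)*72 = 1/51 + (2*4*(-5 + 4))*72 = 1/51 + (2*4*(-1))*72 = 1/51 - 8*72 = 1/51 - 576 = -29375/51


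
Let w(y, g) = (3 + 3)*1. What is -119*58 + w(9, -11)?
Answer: -6896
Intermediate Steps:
w(y, g) = 6 (w(y, g) = 6*1 = 6)
-119*58 + w(9, -11) = -119*58 + 6 = -6902 + 6 = -6896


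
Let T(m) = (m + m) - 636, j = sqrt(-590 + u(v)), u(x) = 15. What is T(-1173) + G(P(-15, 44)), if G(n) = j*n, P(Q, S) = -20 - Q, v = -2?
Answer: -2982 - 25*I*sqrt(23) ≈ -2982.0 - 119.9*I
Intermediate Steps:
j = 5*I*sqrt(23) (j = sqrt(-590 + 15) = sqrt(-575) = 5*I*sqrt(23) ≈ 23.979*I)
T(m) = -636 + 2*m (T(m) = 2*m - 636 = -636 + 2*m)
G(n) = 5*I*n*sqrt(23) (G(n) = (5*I*sqrt(23))*n = 5*I*n*sqrt(23))
T(-1173) + G(P(-15, 44)) = (-636 + 2*(-1173)) + 5*I*(-20 - 1*(-15))*sqrt(23) = (-636 - 2346) + 5*I*(-20 + 15)*sqrt(23) = -2982 + 5*I*(-5)*sqrt(23) = -2982 - 25*I*sqrt(23)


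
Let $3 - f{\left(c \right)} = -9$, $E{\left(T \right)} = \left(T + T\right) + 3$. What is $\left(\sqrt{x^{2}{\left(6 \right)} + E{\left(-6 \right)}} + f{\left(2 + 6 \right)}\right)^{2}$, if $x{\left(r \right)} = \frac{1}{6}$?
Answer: $\frac{\left(72 + i \sqrt{323}\right)^{2}}{36} \approx 135.03 + 71.889 i$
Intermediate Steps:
$E{\left(T \right)} = 3 + 2 T$ ($E{\left(T \right)} = 2 T + 3 = 3 + 2 T$)
$f{\left(c \right)} = 12$ ($f{\left(c \right)} = 3 - -9 = 3 + 9 = 12$)
$x{\left(r \right)} = \frac{1}{6}$
$\left(\sqrt{x^{2}{\left(6 \right)} + E{\left(-6 \right)}} + f{\left(2 + 6 \right)}\right)^{2} = \left(\sqrt{\left(\frac{1}{6}\right)^{2} + \left(3 + 2 \left(-6\right)\right)} + 12\right)^{2} = \left(\sqrt{\frac{1}{36} + \left(3 - 12\right)} + 12\right)^{2} = \left(\sqrt{\frac{1}{36} - 9} + 12\right)^{2} = \left(\sqrt{- \frac{323}{36}} + 12\right)^{2} = \left(\frac{i \sqrt{323}}{6} + 12\right)^{2} = \left(12 + \frac{i \sqrt{323}}{6}\right)^{2}$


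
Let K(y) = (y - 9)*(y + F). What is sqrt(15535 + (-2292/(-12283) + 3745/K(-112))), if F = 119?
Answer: 2*sqrt(70880559029439)/135113 ≈ 124.62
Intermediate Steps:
K(y) = (-9 + y)*(119 + y) (K(y) = (y - 9)*(y + 119) = (-9 + y)*(119 + y))
sqrt(15535 + (-2292/(-12283) + 3745/K(-112))) = sqrt(15535 + (-2292/(-12283) + 3745/(-1071 + (-112)**2 + 110*(-112)))) = sqrt(15535 + (-2292*(-1/12283) + 3745/(-1071 + 12544 - 12320))) = sqrt(15535 + (2292/12283 + 3745/(-847))) = sqrt(15535 + (2292/12283 + 3745*(-1/847))) = sqrt(15535 + (2292/12283 - 535/121)) = sqrt(15535 - 6294073/1486243) = sqrt(23082490932/1486243) = 2*sqrt(70880559029439)/135113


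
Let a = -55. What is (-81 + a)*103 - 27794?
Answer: -41802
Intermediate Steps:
(-81 + a)*103 - 27794 = (-81 - 55)*103 - 27794 = -136*103 - 27794 = -14008 - 27794 = -41802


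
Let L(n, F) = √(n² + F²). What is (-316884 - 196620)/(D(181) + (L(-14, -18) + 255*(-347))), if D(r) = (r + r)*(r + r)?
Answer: -7284738912/603755987 + 342336*√130/603755987 ≈ -12.059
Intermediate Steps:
D(r) = 4*r² (D(r) = (2*r)*(2*r) = 4*r²)
L(n, F) = √(F² + n²)
(-316884 - 196620)/(D(181) + (L(-14, -18) + 255*(-347))) = (-316884 - 196620)/(4*181² + (√((-18)² + (-14)²) + 255*(-347))) = -513504/(4*32761 + (√(324 + 196) - 88485)) = -513504/(131044 + (√520 - 88485)) = -513504/(131044 + (2*√130 - 88485)) = -513504/(131044 + (-88485 + 2*√130)) = -513504/(42559 + 2*√130)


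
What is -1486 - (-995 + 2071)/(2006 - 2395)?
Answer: -576978/389 ≈ -1483.2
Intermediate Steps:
-1486 - (-995 + 2071)/(2006 - 2395) = -1486 - 1076/(-389) = -1486 - 1076*(-1)/389 = -1486 - 1*(-1076/389) = -1486 + 1076/389 = -576978/389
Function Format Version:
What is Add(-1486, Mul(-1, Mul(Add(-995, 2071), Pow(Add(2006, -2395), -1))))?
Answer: Rational(-576978, 389) ≈ -1483.2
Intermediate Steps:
Add(-1486, Mul(-1, Mul(Add(-995, 2071), Pow(Add(2006, -2395), -1)))) = Add(-1486, Mul(-1, Mul(1076, Pow(-389, -1)))) = Add(-1486, Mul(-1, Mul(1076, Rational(-1, 389)))) = Add(-1486, Mul(-1, Rational(-1076, 389))) = Add(-1486, Rational(1076, 389)) = Rational(-576978, 389)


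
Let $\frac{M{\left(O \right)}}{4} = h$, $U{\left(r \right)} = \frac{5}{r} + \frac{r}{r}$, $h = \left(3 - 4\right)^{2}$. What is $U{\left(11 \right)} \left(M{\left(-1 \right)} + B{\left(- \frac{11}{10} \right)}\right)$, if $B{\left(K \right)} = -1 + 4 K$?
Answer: $- \frac{112}{55} \approx -2.0364$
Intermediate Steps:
$h = 1$ ($h = \left(-1\right)^{2} = 1$)
$U{\left(r \right)} = 1 + \frac{5}{r}$ ($U{\left(r \right)} = \frac{5}{r} + 1 = 1 + \frac{5}{r}$)
$M{\left(O \right)} = 4$ ($M{\left(O \right)} = 4 \cdot 1 = 4$)
$U{\left(11 \right)} \left(M{\left(-1 \right)} + B{\left(- \frac{11}{10} \right)}\right) = \frac{5 + 11}{11} \left(4 + \left(-1 + 4 \left(- \frac{11}{10}\right)\right)\right) = \frac{1}{11} \cdot 16 \left(4 + \left(-1 + 4 \left(\left(-11\right) \frac{1}{10}\right)\right)\right) = \frac{16 \left(4 + \left(-1 + 4 \left(- \frac{11}{10}\right)\right)\right)}{11} = \frac{16 \left(4 - \frac{27}{5}\right)}{11} = \frac{16}{11} \left(- \frac{7}{5}\right) = - \frac{112}{55}$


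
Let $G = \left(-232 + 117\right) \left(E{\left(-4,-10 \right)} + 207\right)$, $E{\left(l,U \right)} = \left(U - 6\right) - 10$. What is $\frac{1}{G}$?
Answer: $- \frac{1}{20815} \approx -4.8042 \cdot 10^{-5}$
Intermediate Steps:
$E{\left(l,U \right)} = -16 + U$ ($E{\left(l,U \right)} = \left(-6 + U\right) - 10 = -16 + U$)
$G = -20815$ ($G = \left(-232 + 117\right) \left(\left(-16 - 10\right) + 207\right) = - 115 \left(-26 + 207\right) = \left(-115\right) 181 = -20815$)
$\frac{1}{G} = \frac{1}{-20815} = - \frac{1}{20815}$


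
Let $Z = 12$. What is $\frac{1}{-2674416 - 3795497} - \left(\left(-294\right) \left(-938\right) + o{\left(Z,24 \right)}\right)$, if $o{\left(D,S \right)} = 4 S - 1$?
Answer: $- \frac{1784835489572}{6469913} \approx -2.7587 \cdot 10^{5}$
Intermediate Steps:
$o{\left(D,S \right)} = -1 + 4 S$
$\frac{1}{-2674416 - 3795497} - \left(\left(-294\right) \left(-938\right) + o{\left(Z,24 \right)}\right) = \frac{1}{-2674416 - 3795497} - \left(\left(-294\right) \left(-938\right) + \left(-1 + 4 \cdot 24\right)\right) = \frac{1}{-6469913} - \left(275772 + \left(-1 + 96\right)\right) = - \frac{1}{6469913} - \left(275772 + 95\right) = - \frac{1}{6469913} - 275867 = - \frac{1784835489572}{6469913}$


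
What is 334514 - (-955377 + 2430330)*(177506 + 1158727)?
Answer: -1970880537535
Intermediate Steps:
334514 - (-955377 + 2430330)*(177506 + 1158727) = 334514 - 1474953*1336233 = 334514 - 1*1970880872049 = 334514 - 1970880872049 = -1970880537535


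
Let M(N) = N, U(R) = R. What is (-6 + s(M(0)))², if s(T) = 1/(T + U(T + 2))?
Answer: 121/4 ≈ 30.250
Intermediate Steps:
s(T) = 1/(2 + 2*T) (s(T) = 1/(T + (T + 2)) = 1/(T + (2 + T)) = 1/(2 + 2*T))
(-6 + s(M(0)))² = (-6 + 1/(2*(1 + 0)))² = (-6 + (½)/1)² = (-6 + (½)*1)² = (-6 + ½)² = (-11/2)² = 121/4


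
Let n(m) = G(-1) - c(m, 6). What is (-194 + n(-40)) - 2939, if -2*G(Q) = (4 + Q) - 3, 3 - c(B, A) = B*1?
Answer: -3176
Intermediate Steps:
c(B, A) = 3 - B
G(Q) = -1/2 - Q/2 (G(Q) = -((4 + Q) - 3)/2 = -(1 + Q)/2 = -1/2 - Q/2)
n(m) = -3 + m (n(m) = (-1/2 - 1/2*(-1)) - (3 - m) = (-1/2 + 1/2) + (-3 + m) = 0 + (-3 + m) = -3 + m)
(-194 + n(-40)) - 2939 = (-194 + (-3 - 40)) - 2939 = (-194 - 43) - 2939 = -237 - 2939 = -3176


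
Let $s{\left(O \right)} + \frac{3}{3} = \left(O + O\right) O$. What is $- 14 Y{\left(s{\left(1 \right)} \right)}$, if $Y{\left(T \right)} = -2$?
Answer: $28$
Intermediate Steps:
$s{\left(O \right)} = -1 + 2 O^{2}$ ($s{\left(O \right)} = -1 + \left(O + O\right) O = -1 + 2 O O = -1 + 2 O^{2}$)
$- 14 Y{\left(s{\left(1 \right)} \right)} = \left(-14\right) \left(-2\right) = 28$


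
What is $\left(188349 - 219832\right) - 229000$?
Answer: $-260483$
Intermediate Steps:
$\left(188349 - 219832\right) - 229000 = -31483 - 229000 = -260483$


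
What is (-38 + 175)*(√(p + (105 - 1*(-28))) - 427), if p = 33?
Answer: -58499 + 137*√166 ≈ -56734.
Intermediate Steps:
(-38 + 175)*(√(p + (105 - 1*(-28))) - 427) = (-38 + 175)*(√(33 + (105 - 1*(-28))) - 427) = 137*(√(33 + (105 + 28)) - 427) = 137*(√(33 + 133) - 427) = 137*(√166 - 427) = 137*(-427 + √166) = -58499 + 137*√166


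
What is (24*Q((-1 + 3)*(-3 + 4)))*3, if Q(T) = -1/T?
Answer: -36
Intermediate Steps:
(24*Q((-1 + 3)*(-3 + 4)))*3 = (24*(-1/((-1 + 3)*(-3 + 4))))*3 = (24*(-1/(2*1)))*3 = (24*(-1/2))*3 = (24*(-1*½))*3 = (24*(-½))*3 = -12*3 = -36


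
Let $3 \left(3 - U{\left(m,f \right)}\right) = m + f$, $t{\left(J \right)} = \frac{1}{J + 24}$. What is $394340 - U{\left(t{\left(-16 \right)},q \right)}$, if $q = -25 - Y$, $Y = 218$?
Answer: $\frac{9462145}{24} \approx 3.9426 \cdot 10^{5}$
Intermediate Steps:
$q = -243$ ($q = -25 - 218 = -243$)
$t{\left(J \right)} = \frac{1}{24 + J}$
$U{\left(m,f \right)} = 3 - \frac{f}{3} - \frac{m}{3}$ ($U{\left(m,f \right)} = 3 - \frac{m + f}{3} = 3 - \frac{f + m}{3} = 3 - \left(\frac{f}{3} + \frac{m}{3}\right) = 3 - \frac{f}{3} - \frac{m}{3}$)
$394340 - U{\left(t{\left(-16 \right)},q \right)} = 394340 - \left(3 - -81 - \frac{1}{3 \left(24 - 16\right)}\right) = 394340 - \left(3 + 81 - \frac{1}{3 \cdot 8}\right) = 394340 - \left(3 + 81 - \frac{1}{24}\right) = 394340 - \frac{2015}{24} = \frac{9462145}{24}$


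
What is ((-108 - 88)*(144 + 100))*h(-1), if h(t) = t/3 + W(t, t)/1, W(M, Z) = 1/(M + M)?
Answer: 119560/3 ≈ 39853.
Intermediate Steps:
W(M, Z) = 1/(2*M)
h(t) = 1/(2*t) + t/3 (h(t) = t/3 + (1/(2*t))/1 = t*(1/3) + (1/(2*t))*1 = t/3 + 1/(2*t) = 1/(2*t) + t/3)
((-108 - 88)*(144 + 100))*h(-1) = ((-108 - 88)*(144 + 100))*((1/2)/(-1) + (1/3)*(-1)) = (-196*244)*((1/2)*(-1) - 1/3) = -47824*(-1/2 - 1/3) = -47824*(-5/6) = 119560/3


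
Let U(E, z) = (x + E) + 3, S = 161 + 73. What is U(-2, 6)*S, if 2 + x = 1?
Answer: 0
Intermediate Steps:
x = -1 (x = -2 + 1 = -1)
S = 234
U(E, z) = 2 + E (U(E, z) = (-1 + E) + 3 = 2 + E)
U(-2, 6)*S = (2 - 2)*234 = 0*234 = 0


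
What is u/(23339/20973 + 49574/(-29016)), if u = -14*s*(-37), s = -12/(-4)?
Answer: -157615115112/60418513 ≈ -2608.7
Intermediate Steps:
s = 3 (s = -12*(-¼) = 3)
u = 1554 (u = -14*3*(-37) = -42*(-37) = 1554)
u/(23339/20973 + 49574/(-29016)) = 1554/(23339/20973 + 49574/(-29016)) = 1554/(23339*(1/20973) + 49574*(-1/29016)) = 1554/(23339/20973 - 24787/14508) = 1554/(-60418513/101425428) = 1554*(-101425428/60418513) = -157615115112/60418513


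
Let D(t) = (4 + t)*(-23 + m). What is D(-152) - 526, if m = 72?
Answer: -7778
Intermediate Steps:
D(t) = 196 + 49*t (D(t) = (4 + t)*(-23 + 72) = (4 + t)*49 = 196 + 49*t)
D(-152) - 526 = (196 + 49*(-152)) - 526 = (196 - 7448) - 526 = -7252 - 526 = -7778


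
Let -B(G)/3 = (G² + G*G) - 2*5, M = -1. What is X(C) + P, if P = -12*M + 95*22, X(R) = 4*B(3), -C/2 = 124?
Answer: 2006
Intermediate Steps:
C = -248 (C = -2*124 = -248)
B(G) = 30 - 6*G² (B(G) = -3*((G² + G*G) - 2*5) = -3*((G² + G²) - 10) = -3*(2*G² - 10) = -3*(-10 + 2*G²) = 30 - 6*G²)
X(R) = -96 (X(R) = 4*(30 - 6*3²) = 4*(30 - 6*9) = 4*(30 - 54) = 4*(-24) = -96)
P = 2102 (P = -12*(-1) + 95*22 = 12 + 2090 = 2102)
X(C) + P = -96 + 2102 = 2006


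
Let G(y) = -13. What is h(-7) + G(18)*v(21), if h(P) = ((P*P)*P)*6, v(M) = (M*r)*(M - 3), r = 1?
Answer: -6972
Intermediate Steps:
v(M) = M*(-3 + M) (v(M) = (M*1)*(M - 3) = M*(-3 + M))
h(P) = 6*P³ (h(P) = (P²*P)*6 = P³*6 = 6*P³)
h(-7) + G(18)*v(21) = 6*(-7)³ - 273*(-3 + 21) = 6*(-343) - 273*18 = -2058 - 13*378 = -2058 - 4914 = -6972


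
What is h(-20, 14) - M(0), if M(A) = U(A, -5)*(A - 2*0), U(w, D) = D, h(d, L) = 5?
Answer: 5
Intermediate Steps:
M(A) = -5*A (M(A) = -5*(A - 2*0) = -5*(A + 0) = -5*A)
h(-20, 14) - M(0) = 5 - (-5)*0 = 5 - 1*0 = 5 + 0 = 5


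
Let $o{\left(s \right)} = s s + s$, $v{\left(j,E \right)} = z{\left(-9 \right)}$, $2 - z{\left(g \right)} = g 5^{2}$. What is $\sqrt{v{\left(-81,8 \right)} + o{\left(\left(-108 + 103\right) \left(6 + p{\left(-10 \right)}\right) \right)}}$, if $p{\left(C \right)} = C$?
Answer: $\sqrt{647} \approx 25.436$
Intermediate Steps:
$z{\left(g \right)} = 2 - 25 g$ ($z{\left(g \right)} = 2 - g 5^{2} = 2 - g 25 = 2 - 25 g$)
$v{\left(j,E \right)} = 227$ ($v{\left(j,E \right)} = 2 - -225 = 2 + 225 = 227$)
$o{\left(s \right)} = s + s^{2}$ ($o{\left(s \right)} = s^{2} + s = s + s^{2}$)
$\sqrt{v{\left(-81,8 \right)} + o{\left(\left(-108 + 103\right) \left(6 + p{\left(-10 \right)}\right) \right)}} = \sqrt{227 + \left(-108 + 103\right) \left(6 - 10\right) \left(1 + \left(-108 + 103\right) \left(6 - 10\right)\right)} = \sqrt{227 + \left(-5\right) \left(-4\right) \left(1 - -20\right)} = \sqrt{227 + 20 \left(1 + 20\right)} = \sqrt{227 + 20 \cdot 21} = \sqrt{227 + 420} = \sqrt{647}$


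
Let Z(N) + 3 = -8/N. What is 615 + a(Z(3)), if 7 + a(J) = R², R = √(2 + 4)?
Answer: 614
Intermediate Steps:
Z(N) = -3 - 8/N
R = √6 ≈ 2.4495
a(J) = -1 (a(J) = -7 + (√6)² = -7 + 6 = -1)
615 + a(Z(3)) = 615 - 1 = 614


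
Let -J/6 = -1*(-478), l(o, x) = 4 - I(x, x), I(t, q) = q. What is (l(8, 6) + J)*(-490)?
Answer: 1406300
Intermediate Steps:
l(o, x) = 4 - x
J = -2868 (J = -(-6)*(-478) = -6*478 = -2868)
(l(8, 6) + J)*(-490) = ((4 - 1*6) - 2868)*(-490) = ((4 - 6) - 2868)*(-490) = (-2 - 2868)*(-490) = -2870*(-490) = 1406300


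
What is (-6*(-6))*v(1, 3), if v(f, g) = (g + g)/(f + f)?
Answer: 108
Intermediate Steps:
v(f, g) = g/f (v(f, g) = (2*g)/((2*f)) = (2*g)*(1/(2*f)) = g/f)
(-6*(-6))*v(1, 3) = (-6*(-6))*(3/1) = 36*(3*1) = 36*3 = 108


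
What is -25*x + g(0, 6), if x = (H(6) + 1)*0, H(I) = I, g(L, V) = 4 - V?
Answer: -2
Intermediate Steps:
x = 0 (x = (6 + 1)*0 = 7*0 = 0)
-25*x + g(0, 6) = -25*0 + (4 - 1*6) = 0 + (4 - 6) = 0 - 2 = -2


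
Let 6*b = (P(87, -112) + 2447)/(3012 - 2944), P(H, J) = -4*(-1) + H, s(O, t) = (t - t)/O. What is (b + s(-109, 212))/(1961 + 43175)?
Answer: 423/3069248 ≈ 0.00013782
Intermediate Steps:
s(O, t) = 0 (s(O, t) = 0/O = 0)
P(H, J) = 4 + H
b = 423/68 (b = (((4 + 87) + 2447)/(3012 - 2944))/6 = ((91 + 2447)/68)/6 = (2538*(1/68))/6 = (1/6)*(1269/34) = 423/68 ≈ 6.2206)
(b + s(-109, 212))/(1961 + 43175) = (423/68 + 0)/(1961 + 43175) = (423/68)/45136 = (423/68)*(1/45136) = 423/3069248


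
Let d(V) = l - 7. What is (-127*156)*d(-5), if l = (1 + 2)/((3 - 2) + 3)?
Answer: 123825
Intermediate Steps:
l = 3/4 (l = 3/(1 + 3) = 3/4 ≈ 0.75000)
d(V) = -25/4 (d(V) = 3/4 - 7 = -25/4)
(-127*156)*d(-5) = -127*156*(-25/4) = -19812*(-25/4) = 123825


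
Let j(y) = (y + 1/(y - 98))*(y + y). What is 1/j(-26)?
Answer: 31/41925 ≈ 0.00073942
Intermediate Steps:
j(y) = 2*y*(y + 1/(-98 + y)) (j(y) = (y + 1/(-98 + y))*(2*y) = 2*y*(y + 1/(-98 + y)))
1/j(-26) = 1/(2*(-26)*(1 + (-26)**2 - 98*(-26))/(-98 - 26)) = 1/(2*(-26)*(1 + 676 + 2548)/(-124)) = 1/(2*(-26)*(-1/124)*3225) = 1/(41925/31) = 31/41925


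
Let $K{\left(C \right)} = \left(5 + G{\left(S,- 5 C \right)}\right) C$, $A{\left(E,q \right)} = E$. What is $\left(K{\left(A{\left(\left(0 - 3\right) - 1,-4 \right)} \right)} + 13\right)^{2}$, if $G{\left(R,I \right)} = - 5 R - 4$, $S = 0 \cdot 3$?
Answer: $81$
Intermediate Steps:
$S = 0$
$G{\left(R,I \right)} = -4 - 5 R$
$K{\left(C \right)} = C$ ($K{\left(C \right)} = \left(5 - 4\right) C = 1 C = C$)
$\left(K{\left(A{\left(\left(0 - 3\right) - 1,-4 \right)} \right)} + 13\right)^{2} = \left(\left(\left(0 - 3\right) - 1\right) + 13\right)^{2} = \left(\left(-3 - 1\right) + 13\right)^{2} = \left(-4 + 13\right)^{2} = 9^{2} = 81$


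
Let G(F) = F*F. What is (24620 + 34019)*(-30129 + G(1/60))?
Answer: -6360243892961/3600 ≈ -1.7667e+9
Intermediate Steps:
G(F) = F²
(24620 + 34019)*(-30129 + G(1/60)) = (24620 + 34019)*(-30129 + (1/60)²) = 58639*(-30129 + (1/60)²) = 58639*(-30129 + 1/3600) = 58639*(-108464399/3600) = -6360243892961/3600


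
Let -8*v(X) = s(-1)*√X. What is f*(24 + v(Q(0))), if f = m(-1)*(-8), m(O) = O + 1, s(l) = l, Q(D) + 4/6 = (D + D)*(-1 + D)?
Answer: 0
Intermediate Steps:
Q(D) = -⅔ + 2*D*(-1 + D) (Q(D) = -⅔ + (D + D)*(-1 + D) = -⅔ + (2*D)*(-1 + D) = -⅔ + 2*D*(-1 + D))
v(X) = √X/8 (v(X) = -(-1)*√X/8 = √X/8)
m(O) = 1 + O
f = 0 (f = (1 - 1)*(-8) = 0*(-8) = 0)
f*(24 + v(Q(0))) = 0*(24 + √(-⅔ - 2*0 + 2*0²)/8) = 0*(24 + √(-⅔ + 0 + 2*0)/8) = 0*(24 + √(-⅔ + 0 + 0)/8) = 0*(24 + √(-⅔)/8) = 0*(24 + (I*√6/3)/8) = 0*(24 + I*√6/24) = 0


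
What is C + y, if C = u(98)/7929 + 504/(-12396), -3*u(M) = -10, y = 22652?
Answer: 556603298368/24571971 ≈ 22652.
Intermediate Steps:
u(M) = 10/3 (u(M) = -1/3*(-10) = 10/3)
C = -988724/24571971 (C = (10/3)/7929 + 504/(-12396) = (10/3)*(1/7929) + 504*(-1/12396) = 10/23787 - 42/1033 = -988724/24571971 ≈ -0.040238)
C + y = -988724/24571971 + 22652 = 556603298368/24571971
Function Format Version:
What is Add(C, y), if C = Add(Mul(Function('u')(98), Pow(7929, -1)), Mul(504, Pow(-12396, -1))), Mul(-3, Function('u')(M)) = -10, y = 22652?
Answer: Rational(556603298368, 24571971) ≈ 22652.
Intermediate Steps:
Function('u')(M) = Rational(10, 3) (Function('u')(M) = Mul(Rational(-1, 3), -10) = Rational(10, 3))
C = Rational(-988724, 24571971) (C = Add(Mul(Rational(10, 3), Pow(7929, -1)), Mul(504, Pow(-12396, -1))) = Add(Mul(Rational(10, 3), Rational(1, 7929)), Mul(504, Rational(-1, 12396))) = Add(Rational(10, 23787), Rational(-42, 1033)) = Rational(-988724, 24571971) ≈ -0.040238)
Add(C, y) = Add(Rational(-988724, 24571971), 22652) = Rational(556603298368, 24571971)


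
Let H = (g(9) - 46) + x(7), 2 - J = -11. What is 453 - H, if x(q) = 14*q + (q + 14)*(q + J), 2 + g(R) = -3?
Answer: -14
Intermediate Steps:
J = 13 (J = 2 - 1*(-11) = 2 + 11 = 13)
g(R) = -5 (g(R) = -2 - 3 = -5)
x(q) = 14*q + (13 + q)*(14 + q) (x(q) = 14*q + (q + 14)*(q + 13) = 14*q + (14 + q)*(13 + q) = 14*q + (13 + q)*(14 + q))
H = 467 (H = (-5 - 46) + (182 + 7² + 41*7) = -51 + (182 + 49 + 287) = -51 + 518 = 467)
453 - H = 453 - 1*467 = 453 - 467 = -14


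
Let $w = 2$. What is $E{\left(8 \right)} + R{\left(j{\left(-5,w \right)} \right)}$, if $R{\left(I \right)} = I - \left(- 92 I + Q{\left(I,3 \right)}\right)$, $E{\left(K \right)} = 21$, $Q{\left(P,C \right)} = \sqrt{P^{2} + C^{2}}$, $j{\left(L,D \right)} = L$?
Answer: $-444 - \sqrt{34} \approx -449.83$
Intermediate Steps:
$Q{\left(P,C \right)} = \sqrt{C^{2} + P^{2}}$
$R{\left(I \right)} = - \sqrt{9 + I^{2}} + 93 I$ ($R{\left(I \right)} = I - \left(- 92 I + \sqrt{3^{2} + I^{2}}\right) = I - \left(- 92 I + \sqrt{9 + I^{2}}\right) = I - \left(\sqrt{9 + I^{2}} - 92 I\right) = I + \left(- \sqrt{9 + I^{2}} + 92 I\right) = - \sqrt{9 + I^{2}} + 93 I$)
$E{\left(8 \right)} + R{\left(j{\left(-5,w \right)} \right)} = 21 - \left(465 + \sqrt{9 + \left(-5\right)^{2}}\right) = 21 - \left(465 + \sqrt{9 + 25}\right) = 21 - \left(465 + \sqrt{34}\right) = -444 - \sqrt{34}$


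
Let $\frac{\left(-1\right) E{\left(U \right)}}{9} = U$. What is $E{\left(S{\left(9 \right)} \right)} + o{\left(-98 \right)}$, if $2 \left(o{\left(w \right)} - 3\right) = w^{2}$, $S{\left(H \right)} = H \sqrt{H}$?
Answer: $4562$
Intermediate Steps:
$S{\left(H \right)} = H^{\frac{3}{2}}$
$E{\left(U \right)} = - 9 U$
$o{\left(w \right)} = 3 + \frac{w^{2}}{2}$
$E{\left(S{\left(9 \right)} \right)} + o{\left(-98 \right)} = - 9 \cdot 9^{\frac{3}{2}} + \left(3 + \frac{\left(-98\right)^{2}}{2}\right) = \left(-9\right) 27 + \left(3 + \frac{1}{2} \cdot 9604\right) = -243 + \left(3 + 4802\right) = -243 + 4805 = 4562$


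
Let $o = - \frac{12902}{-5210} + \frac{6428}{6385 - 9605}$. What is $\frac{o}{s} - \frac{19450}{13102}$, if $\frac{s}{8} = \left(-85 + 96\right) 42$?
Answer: $- \frac{3768401605609}{2538710471220} \approx -1.4844$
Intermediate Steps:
$o = \frac{201364}{419405}$ ($o = \left(-12902\right) \left(- \frac{1}{5210}\right) + \frac{6428}{-3220} = \frac{6451}{2605} + 6428 \left(- \frac{1}{3220}\right) = \frac{6451}{2605} - \frac{1607}{805} = \frac{201364}{419405} \approx 0.48012$)
$s = 3696$ ($s = 8 \left(-85 + 96\right) 42 = 8 \cdot 11 \cdot 42 = 8 \cdot 462 = 3696$)
$\frac{o}{s} - \frac{19450}{13102} = \frac{201364}{419405 \cdot 3696} - \frac{19450}{13102} = \frac{201364}{419405} \cdot \frac{1}{3696} - \frac{9725}{6551} = \frac{50341}{387530220} - \frac{9725}{6551} = - \frac{3768401605609}{2538710471220}$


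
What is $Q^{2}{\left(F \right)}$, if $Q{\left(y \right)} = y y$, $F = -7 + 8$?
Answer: $1$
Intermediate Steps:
$F = 1$
$Q{\left(y \right)} = y^{2}$
$Q^{2}{\left(F \right)} = \left(1^{2}\right)^{2} = 1^{2} = 1$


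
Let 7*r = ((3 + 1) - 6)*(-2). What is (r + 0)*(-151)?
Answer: -604/7 ≈ -86.286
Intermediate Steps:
r = 4/7 (r = (((3 + 1) - 6)*(-2))/7 = ((4 - 6)*(-2))/7 = (-2*(-2))/7 = (1/7)*4 = 4/7 ≈ 0.57143)
(r + 0)*(-151) = (4/7 + 0)*(-151) = (4/7)*(-151) = -604/7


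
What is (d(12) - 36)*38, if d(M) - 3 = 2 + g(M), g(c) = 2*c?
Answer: -266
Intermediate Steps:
d(M) = 5 + 2*M (d(M) = 3 + (2 + 2*M) = 5 + 2*M)
(d(12) - 36)*38 = ((5 + 2*12) - 36)*38 = ((5 + 24) - 36)*38 = (29 - 36)*38 = -7*38 = -266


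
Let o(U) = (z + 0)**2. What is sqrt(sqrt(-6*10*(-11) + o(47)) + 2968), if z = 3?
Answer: sqrt(2968 + sqrt(669)) ≈ 54.716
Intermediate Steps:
o(U) = 9 (o(U) = (3 + 0)**2 = 3**2 = 9)
sqrt(sqrt(-6*10*(-11) + o(47)) + 2968) = sqrt(sqrt(-6*10*(-11) + 9) + 2968) = sqrt(sqrt(-60*(-11) + 9) + 2968) = sqrt(sqrt(660 + 9) + 2968) = sqrt(sqrt(669) + 2968) = sqrt(2968 + sqrt(669))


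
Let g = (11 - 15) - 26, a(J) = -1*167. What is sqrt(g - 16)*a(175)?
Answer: -167*I*sqrt(46) ≈ -1132.6*I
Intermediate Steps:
a(J) = -167
g = -30 (g = -4 - 26 = -30)
sqrt(g - 16)*a(175) = sqrt(-30 - 16)*(-167) = sqrt(-46)*(-167) = (I*sqrt(46))*(-167) = -167*I*sqrt(46)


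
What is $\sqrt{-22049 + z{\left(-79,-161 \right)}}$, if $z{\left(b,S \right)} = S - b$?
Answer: $3 i \sqrt{2459} \approx 148.76 i$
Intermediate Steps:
$\sqrt{-22049 + z{\left(-79,-161 \right)}} = \sqrt{-22049 - 82} = \sqrt{-22131} = 3 i \sqrt{2459}$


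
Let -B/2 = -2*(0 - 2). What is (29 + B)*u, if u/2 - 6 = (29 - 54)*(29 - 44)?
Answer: 16002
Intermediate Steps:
u = 762 (u = 12 + 2*((29 - 54)*(29 - 44)) = 12 + 2*(-25*(-15)) = 12 + 2*375 = 12 + 750 = 762)
B = -8 (B = -(-4)*(0 - 2) = -(-4)*(-2) = -2*4 = -8)
(29 + B)*u = (29 - 8)*762 = 21*762 = 16002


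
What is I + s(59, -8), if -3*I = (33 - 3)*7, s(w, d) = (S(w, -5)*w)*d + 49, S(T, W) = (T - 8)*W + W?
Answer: 122699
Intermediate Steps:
S(T, W) = W + W*(-8 + T) (S(T, W) = (-8 + T)*W + W = W*(-8 + T) + W = W + W*(-8 + T))
s(w, d) = 49 + d*w*(35 - 5*w) (s(w, d) = ((-5*(-7 + w))*w)*d + 49 = ((35 - 5*w)*w)*d + 49 = (w*(35 - 5*w))*d + 49 = d*w*(35 - 5*w) + 49 = 49 + d*w*(35 - 5*w))
I = -70 (I = -(33 - 3)*7/3 = -10*7 = -⅓*210 = -70)
I + s(59, -8) = -70 + (49 + 5*(-8)*59*(7 - 1*59)) = -70 + (49 + 5*(-8)*59*(7 - 59)) = -70 + (49 + 5*(-8)*59*(-52)) = -70 + (49 + 122720) = -70 + 122769 = 122699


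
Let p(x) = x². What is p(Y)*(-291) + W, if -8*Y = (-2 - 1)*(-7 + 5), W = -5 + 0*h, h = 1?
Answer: -2699/16 ≈ -168.69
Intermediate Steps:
W = -5 (W = -5 + 0*1 = -5 + 0 = -5)
Y = -¾ (Y = -(-2 - 1)*(-7 + 5)/8 = -(-3)*(-2)/8 = -⅛*6 = -¾ ≈ -0.75000)
p(Y)*(-291) + W = (-¾)²*(-291) - 5 = (9/16)*(-291) - 5 = -2619/16 - 5 = -2699/16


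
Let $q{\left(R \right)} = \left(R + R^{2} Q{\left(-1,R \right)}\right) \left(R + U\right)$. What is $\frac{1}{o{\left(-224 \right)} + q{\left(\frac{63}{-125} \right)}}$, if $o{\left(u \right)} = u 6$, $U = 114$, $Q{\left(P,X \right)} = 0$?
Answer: $- \frac{15625}{21893781} \approx -0.00071367$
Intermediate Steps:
$o{\left(u \right)} = 6 u$
$q{\left(R \right)} = R \left(114 + R\right)$ ($q{\left(R \right)} = \left(R + R^{2} \cdot 0\right) \left(R + 114\right) = \left(R + 0\right) \left(114 + R\right) = R \left(114 + R\right)$)
$\frac{1}{o{\left(-224 \right)} + q{\left(\frac{63}{-125} \right)}} = \frac{1}{6 \left(-224\right) + \frac{63}{-125} \left(114 + \frac{63}{-125}\right)} = \frac{1}{-1344 + 63 \left(- \frac{1}{125}\right) \left(114 + 63 \left(- \frac{1}{125}\right)\right)} = \frac{1}{-1344 - \frac{63 \left(114 - \frac{63}{125}\right)}{125}} = \frac{1}{-1344 - \frac{893781}{15625}} = \frac{1}{- \frac{21893781}{15625}} = - \frac{15625}{21893781}$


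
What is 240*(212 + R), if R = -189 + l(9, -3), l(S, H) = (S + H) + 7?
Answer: 8640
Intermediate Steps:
l(S, H) = 7 + H + S (l(S, H) = (H + S) + 7 = 7 + H + S)
R = -176 (R = -189 + (7 - 3 + 9) = -189 + 13 = -176)
240*(212 + R) = 240*(212 - 176) = 240*36 = 8640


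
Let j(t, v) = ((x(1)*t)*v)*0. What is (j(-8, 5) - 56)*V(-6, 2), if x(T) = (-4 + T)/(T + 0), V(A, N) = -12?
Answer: 672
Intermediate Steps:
x(T) = (-4 + T)/T
j(t, v) = 0 (j(t, v) = ((((-4 + 1)/1)*t)*v)*0 = (((1*(-3))*t)*v)*0 = ((-3*t)*v)*0 = -3*t*v*0 = 0)
(j(-8, 5) - 56)*V(-6, 2) = (0 - 56)*(-12) = -56*(-12) = 672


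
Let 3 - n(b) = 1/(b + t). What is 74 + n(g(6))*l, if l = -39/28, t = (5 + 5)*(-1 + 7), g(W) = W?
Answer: 43023/616 ≈ 69.843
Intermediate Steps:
t = 60 (t = 10*6 = 60)
l = -39/28 (l = -39*1/28 = -39/28 ≈ -1.3929)
n(b) = 3 - 1/(60 + b) (n(b) = 3 - 1/(b + 60) = 3 - 1/(60 + b))
74 + n(g(6))*l = 74 + ((179 + 3*6)/(60 + 6))*(-39/28) = 74 + ((179 + 18)/66)*(-39/28) = 74 + ((1/66)*197)*(-39/28) = 74 + (197/66)*(-39/28) = 74 - 2561/616 = 43023/616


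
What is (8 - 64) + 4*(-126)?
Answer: -560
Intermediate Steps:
(8 - 64) + 4*(-126) = -56 - 504 = -560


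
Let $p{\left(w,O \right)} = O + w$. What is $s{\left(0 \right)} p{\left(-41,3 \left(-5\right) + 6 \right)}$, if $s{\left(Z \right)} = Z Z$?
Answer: $0$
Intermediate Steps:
$s{\left(Z \right)} = Z^{2}$
$s{\left(0 \right)} p{\left(-41,3 \left(-5\right) + 6 \right)} = 0^{2} \left(\left(3 \left(-5\right) + 6\right) - 41\right) = 0 \left(\left(-15 + 6\right) - 41\right) = 0 \left(-9 - 41\right) = 0 \left(-50\right) = 0$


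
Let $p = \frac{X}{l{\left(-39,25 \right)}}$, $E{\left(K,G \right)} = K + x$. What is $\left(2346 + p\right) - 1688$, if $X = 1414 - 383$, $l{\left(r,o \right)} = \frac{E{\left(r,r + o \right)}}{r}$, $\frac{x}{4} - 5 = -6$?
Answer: $\frac{68503}{43} \approx 1593.1$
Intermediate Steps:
$x = -4$ ($x = 20 + 4 \left(-6\right) = 20 - 24 = -4$)
$E{\left(K,G \right)} = -4 + K$ ($E{\left(K,G \right)} = K - 4 = -4 + K$)
$l{\left(r,o \right)} = \frac{-4 + r}{r}$
$X = 1031$
$p = \frac{40209}{43}$ ($p = \frac{1031}{\frac{1}{-39} \left(-4 - 39\right)} = \frac{1031}{\left(- \frac{1}{39}\right) \left(-43\right)} = \frac{1031}{\frac{43}{39}} = 1031 \cdot \frac{39}{43} = \frac{40209}{43} \approx 935.09$)
$\left(2346 + p\right) - 1688 = \left(2346 + \frac{40209}{43}\right) - 1688 = \frac{141087}{43} - 1688 = \frac{68503}{43}$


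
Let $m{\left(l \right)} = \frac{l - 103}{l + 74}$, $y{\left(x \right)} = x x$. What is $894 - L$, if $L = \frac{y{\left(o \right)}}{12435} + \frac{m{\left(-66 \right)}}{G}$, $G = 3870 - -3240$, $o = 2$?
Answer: $\frac{42155371813}{47153520} \approx 894.0$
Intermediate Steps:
$y{\left(x \right)} = x^{2}$
$m{\left(l \right)} = \frac{-103 + l}{74 + l}$
$G = 7110$ ($G = 3870 + 3240 = 7110$)
$L = - \frac{124933}{47153520}$ ($L = \frac{2^{2}}{12435} + \frac{\frac{1}{74 - 66} \left(-103 - 66\right)}{7110} = 4 \cdot \frac{1}{12435} + \frac{1}{8} \left(-169\right) \frac{1}{7110} = \frac{4}{12435} + \frac{1}{8} \left(-169\right) \frac{1}{7110} = \frac{4}{12435} - \frac{169}{56880} = - \frac{124933}{47153520} \approx -0.0026495$)
$894 - L = 894 - - \frac{124933}{47153520} = 894 + \frac{124933}{47153520} = \frac{42155371813}{47153520}$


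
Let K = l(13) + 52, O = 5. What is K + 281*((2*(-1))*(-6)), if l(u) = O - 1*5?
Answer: 3424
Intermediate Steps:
l(u) = 0 (l(u) = 5 - 1*5 = 5 - 5 = 0)
K = 52 (K = 0 + 52 = 52)
K + 281*((2*(-1))*(-6)) = 52 + 281*((2*(-1))*(-6)) = 52 + 281*(-2*(-6)) = 52 + 281*12 = 52 + 3372 = 3424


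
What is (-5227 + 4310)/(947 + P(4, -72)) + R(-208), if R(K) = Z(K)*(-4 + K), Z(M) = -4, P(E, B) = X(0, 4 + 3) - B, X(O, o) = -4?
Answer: 122829/145 ≈ 847.10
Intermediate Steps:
P(E, B) = -4 - B
R(K) = 16 - 4*K (R(K) = -4*(-4 + K) = 16 - 4*K)
(-5227 + 4310)/(947 + P(4, -72)) + R(-208) = (-5227 + 4310)/(947 + (-4 - 1*(-72))) + (16 - 4*(-208)) = -917/(947 + (-4 + 72)) + (16 + 832) = -917/(947 + 68) + 848 = -917/1015 + 848 = -917*1/1015 + 848 = -131/145 + 848 = 122829/145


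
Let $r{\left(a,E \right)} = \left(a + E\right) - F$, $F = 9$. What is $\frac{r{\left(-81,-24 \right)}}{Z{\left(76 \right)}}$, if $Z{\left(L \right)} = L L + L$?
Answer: $- \frac{3}{154} \approx -0.019481$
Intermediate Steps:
$r{\left(a,E \right)} = -9 + E + a$ ($r{\left(a,E \right)} = \left(a + E\right) - 9 = \left(E + a\right) - 9 = -9 + E + a$)
$Z{\left(L \right)} = L + L^{2}$ ($Z{\left(L \right)} = L^{2} + L = L + L^{2}$)
$\frac{r{\left(-81,-24 \right)}}{Z{\left(76 \right)}} = \frac{-9 - 24 - 81}{76 \left(1 + 76\right)} = - \frac{114}{76 \cdot 77} = - \frac{114}{5852} = \left(-114\right) \frac{1}{5852} = - \frac{3}{154}$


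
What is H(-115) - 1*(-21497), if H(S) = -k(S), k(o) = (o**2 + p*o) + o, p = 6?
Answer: 9077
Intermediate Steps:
k(o) = o**2 + 7*o (k(o) = (o**2 + 6*o) + o = o**2 + 7*o)
H(S) = -S*(7 + S)
H(-115) - 1*(-21497) = -1*(-115)*(7 - 115) - 1*(-21497) = -1*(-115)*(-108) + 21497 = -12420 + 21497 = 9077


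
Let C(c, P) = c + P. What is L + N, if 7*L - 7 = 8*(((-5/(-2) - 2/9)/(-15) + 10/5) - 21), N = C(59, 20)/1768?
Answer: -34823897/1670760 ≈ -20.843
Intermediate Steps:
C(c, P) = P + c
N = 79/1768 (N = (20 + 59)/1768 = 79*(1/1768) = 79/1768 ≈ 0.044683)
L = -19739/945 (L = 1 + (8*(((-5/(-2) - 2/9)/(-15) + 10/5) - 21))/7 = 1 + (8*(((-5*(-1/2) - 2*1/9)*(-1/15) + 10*(1/5)) - 21))/7 = 1 + (8*(((5/2 - 2/9)*(-1/15) + 2) - 21))/7 = 1 + (8*(((41/18)*(-1/15) + 2) - 21))/7 = 1 + (8*((-41/270 + 2) - 21))/7 = 1 + (8*(499/270 - 21))/7 = 1 + (8*(-5171/270))/7 = 1 + (1/7)*(-20684/135) = 1 - 20684/945 = -19739/945 ≈ -20.888)
L + N = -19739/945 + 79/1768 = -34823897/1670760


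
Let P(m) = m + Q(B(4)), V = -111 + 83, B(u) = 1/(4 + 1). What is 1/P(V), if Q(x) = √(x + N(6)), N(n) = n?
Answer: -140/3889 - √155/3889 ≈ -0.039200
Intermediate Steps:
B(u) = ⅕ (B(u) = 1/5 = ⅕)
Q(x) = √(6 + x) (Q(x) = √(x + 6) = √(6 + x))
V = -28
P(m) = m + √155/5 (P(m) = m + √(6 + ⅕) = m + √(31/5) = m + √155/5)
1/P(V) = 1/(-28 + √155/5)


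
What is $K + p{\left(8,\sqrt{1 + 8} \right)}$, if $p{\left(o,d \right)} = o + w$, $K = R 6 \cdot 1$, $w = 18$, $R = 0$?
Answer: $26$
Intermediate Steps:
$K = 0$ ($K = 0 \cdot 6 \cdot 1 = 0 \cdot 1 = 0$)
$p{\left(o,d \right)} = 18 + o$ ($p{\left(o,d \right)} = o + 18 = 18 + o$)
$K + p{\left(8,\sqrt{1 + 8} \right)} = 0 + \left(18 + 8\right) = 0 + 26 = 26$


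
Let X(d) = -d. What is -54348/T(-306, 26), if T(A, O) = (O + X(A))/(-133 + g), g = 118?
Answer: 203805/83 ≈ 2455.5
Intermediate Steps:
T(A, O) = -O/15 + A/15 (T(A, O) = (O - A)/(-133 + 118) = (O - A)/(-15) = (O - A)*(-1/15) = -O/15 + A/15)
-54348/T(-306, 26) = -54348/(-1/15*26 + (1/15)*(-306)) = -54348/(-26/15 - 102/5) = -54348/(-332/15) = -54348*(-15/332) = 203805/83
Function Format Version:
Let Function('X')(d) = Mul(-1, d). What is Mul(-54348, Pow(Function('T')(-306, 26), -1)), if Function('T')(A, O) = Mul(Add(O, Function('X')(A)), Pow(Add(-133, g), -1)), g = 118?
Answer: Rational(203805, 83) ≈ 2455.5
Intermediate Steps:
Function('T')(A, O) = Add(Mul(Rational(-1, 15), O), Mul(Rational(1, 15), A)) (Function('T')(A, O) = Mul(Add(O, Mul(-1, A)), Pow(Add(-133, 118), -1)) = Mul(Add(O, Mul(-1, A)), Pow(-15, -1)) = Mul(Add(O, Mul(-1, A)), Rational(-1, 15)) = Add(Mul(Rational(-1, 15), O), Mul(Rational(1, 15), A)))
Mul(-54348, Pow(Function('T')(-306, 26), -1)) = Mul(-54348, Pow(Add(Mul(Rational(-1, 15), 26), Mul(Rational(1, 15), -306)), -1)) = Mul(-54348, Pow(Add(Rational(-26, 15), Rational(-102, 5)), -1)) = Mul(-54348, Pow(Rational(-332, 15), -1)) = Mul(-54348, Rational(-15, 332)) = Rational(203805, 83)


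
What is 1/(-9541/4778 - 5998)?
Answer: -4778/28667985 ≈ -0.00016667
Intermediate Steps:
1/(-9541/4778 - 5998) = 1/(-28667985/4778) = -4778/28667985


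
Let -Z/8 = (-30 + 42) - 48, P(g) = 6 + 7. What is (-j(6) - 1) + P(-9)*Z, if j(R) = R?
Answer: 3737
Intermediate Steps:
P(g) = 13
Z = 288 (Z = -8*((-30 + 42) - 48) = -8*(12 - 48) = -8*(-36) = 288)
(-j(6) - 1) + P(-9)*Z = (-1*6 - 1) + 13*288 = (-6 - 1) + 3744 = -7 + 3744 = 3737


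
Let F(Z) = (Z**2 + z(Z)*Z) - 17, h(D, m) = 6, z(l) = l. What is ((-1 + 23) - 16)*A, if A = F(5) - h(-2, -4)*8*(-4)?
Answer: 1350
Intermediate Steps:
F(Z) = -17 + 2*Z**2 (F(Z) = (Z**2 + Z*Z) - 17 = (Z**2 + Z**2) - 17 = 2*Z**2 - 17 = -17 + 2*Z**2)
A = 225 (A = (-17 + 2*5**2) - 6*8*(-4) = (-17 + 2*25) - 48*(-4) = (-17 + 50) - 1*(-192) = 33 + 192 = 225)
((-1 + 23) - 16)*A = ((-1 + 23) - 16)*225 = (22 - 16)*225 = 6*225 = 1350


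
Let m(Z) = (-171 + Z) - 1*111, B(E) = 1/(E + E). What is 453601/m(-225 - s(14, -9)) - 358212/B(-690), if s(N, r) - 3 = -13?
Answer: 245682828719/497 ≈ 4.9433e+8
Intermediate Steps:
s(N, r) = -10 (s(N, r) = 3 - 13 = -10)
B(E) = 1/(2*E)
m(Z) = -282 + Z (m(Z) = (-171 + Z) - 111 = -282 + Z)
453601/m(-225 - s(14, -9)) - 358212/B(-690) = 453601/(-282 + (-225 - 1*(-10))) - 358212/((½)/(-690)) = 453601/(-282 + (-225 + 10)) - 358212/((½)*(-1/690)) = 453601/(-282 - 215) - 358212/(-1/1380) = 453601/(-497) - 358212*(-1380) = 453601*(-1/497) + 494332560 = -453601/497 + 494332560 = 245682828719/497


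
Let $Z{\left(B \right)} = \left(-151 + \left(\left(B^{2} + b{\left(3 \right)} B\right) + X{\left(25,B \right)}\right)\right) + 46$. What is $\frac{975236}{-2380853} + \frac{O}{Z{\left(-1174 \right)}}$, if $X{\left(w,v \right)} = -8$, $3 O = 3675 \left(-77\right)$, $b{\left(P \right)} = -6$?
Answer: $- \frac{1575477693077}{3297974241571} \approx -0.47771$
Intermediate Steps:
$O = -94325$ ($O = \frac{3675 \left(-77\right)}{3} = \frac{1}{3} \left(-282975\right) = -94325$)
$Z{\left(B \right)} = -113 + B^{2} - 6 B$ ($Z{\left(B \right)} = \left(-151 - \left(8 - B^{2} + 6 B\right)\right) + 46 = \left(-159 + B^{2} - 6 B\right) + 46 = -113 + B^{2} - 6 B$)
$\frac{975236}{-2380853} + \frac{O}{Z{\left(-1174 \right)}} = \frac{975236}{-2380853} - \frac{94325}{-113 + \left(-1174\right)^{2} - -7044} = 975236 \left(- \frac{1}{2380853}\right) - \frac{94325}{-113 + 1378276 + 7044} = - \frac{975236}{2380853} - \frac{94325}{1385207} = - \frac{1575477693077}{3297974241571}$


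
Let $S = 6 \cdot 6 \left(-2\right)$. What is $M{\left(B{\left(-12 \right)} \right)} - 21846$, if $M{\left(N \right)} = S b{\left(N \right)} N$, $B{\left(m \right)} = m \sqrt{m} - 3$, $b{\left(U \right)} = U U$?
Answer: $-1139646 - 2939328 i \sqrt{3} \approx -1.1396 \cdot 10^{6} - 5.0911 \cdot 10^{6} i$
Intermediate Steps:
$b{\left(U \right)} = U^{2}$
$S = -72$ ($S = 36 \left(-2\right) = -72$)
$B{\left(m \right)} = -3 + m^{\frac{3}{2}}$ ($B{\left(m \right)} = m^{\frac{3}{2}} - 3 = -3 + m^{\frac{3}{2}}$)
$M{\left(N \right)} = - 72 N^{3}$ ($M{\left(N \right)} = - 72 N^{2} N = - 72 N^{3}$)
$M{\left(B{\left(-12 \right)} \right)} - 21846 = - 72 \left(-3 + \left(-12\right)^{\frac{3}{2}}\right)^{3} - 21846 = - 72 \left(-3 - 24 i \sqrt{3}\right)^{3} - 21846 = -21846 - 72 \left(-3 - 24 i \sqrt{3}\right)^{3}$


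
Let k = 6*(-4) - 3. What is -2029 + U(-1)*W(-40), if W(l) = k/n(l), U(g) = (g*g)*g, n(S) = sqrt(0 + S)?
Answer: -2029 - 27*I*sqrt(10)/20 ≈ -2029.0 - 4.2691*I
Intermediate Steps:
n(S) = sqrt(S)
k = -27 (k = -24 - 3 = -27)
U(g) = g**3 (U(g) = g**2*g = g**3)
W(l) = -27/sqrt(l)
-2029 + U(-1)*W(-40) = -2029 + (-1)**3*(-(-27)*I*sqrt(10)/20) = -2029 - (-27)*(-I*sqrt(10)/20) = -2029 - 27*I*sqrt(10)/20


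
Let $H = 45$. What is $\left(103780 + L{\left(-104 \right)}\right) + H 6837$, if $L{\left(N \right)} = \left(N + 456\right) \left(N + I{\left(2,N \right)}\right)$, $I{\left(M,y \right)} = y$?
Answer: $338229$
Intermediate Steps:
$L{\left(N \right)} = 2 N \left(456 + N\right)$ ($L{\left(N \right)} = \left(N + 456\right) \left(N + N\right) = \left(456 + N\right) 2 N = 2 N \left(456 + N\right)$)
$\left(103780 + L{\left(-104 \right)}\right) + H 6837 = \left(103780 + 2 \left(-104\right) \left(456 - 104\right)\right) + 45 \cdot 6837 = \left(103780 + 2 \left(-104\right) 352\right) + 307665 = \left(103780 - 73216\right) + 307665 = 30564 + 307665 = 338229$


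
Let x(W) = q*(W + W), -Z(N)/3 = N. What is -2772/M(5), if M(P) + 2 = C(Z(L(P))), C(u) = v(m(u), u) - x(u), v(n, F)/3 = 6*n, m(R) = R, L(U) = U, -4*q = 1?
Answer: 5544/559 ≈ 9.9177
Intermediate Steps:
q = -¼ (q = -¼*1 = -¼ ≈ -0.25000)
v(n, F) = 18*n (v(n, F) = 3*(6*n) = 18*n)
Z(N) = -3*N
x(W) = -W/2 (x(W) = -(W + W)/4 = -W/2)
C(u) = 37*u/2 (C(u) = 18*u - (-1)*u/2 = 18*u + u/2 = 37*u/2)
M(P) = -2 - 111*P/2 (M(P) = -2 + 37*(-3*P)/2 = -2 - 111*P/2)
-2772/M(5) = -2772/(-2 - 111/2*5) = -2772/(-2 - 555/2) = -2772/(-559/2) = -2772*(-2)/559 = -18*(-308/559) = 5544/559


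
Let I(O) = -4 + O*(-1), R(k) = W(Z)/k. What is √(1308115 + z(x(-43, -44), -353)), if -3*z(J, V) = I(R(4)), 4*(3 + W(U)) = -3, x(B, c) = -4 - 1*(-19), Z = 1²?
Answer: √188368707/12 ≈ 1143.7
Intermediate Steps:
Z = 1
x(B, c) = 15 (x(B, c) = -4 + 19 = 15)
W(U) = -15/4 (W(U) = -3 + (¼)*(-3) = -3 - ¾ = -15/4)
R(k) = -15/(4*k)
I(O) = -4 - O
z(J, V) = 49/48 (z(J, V) = -(-4 - (-15)/(4*4))/3 = -(-4 - 1*(-15/16))/3 = -(-4 + 15/16)/3 = -⅓*(-49/16) = 49/48)
√(1308115 + z(x(-43, -44), -353)) = √(1308115 + 49/48) = √(62789569/48) = √188368707/12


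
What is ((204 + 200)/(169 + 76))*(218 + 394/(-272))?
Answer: 2974551/8330 ≈ 357.09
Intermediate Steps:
((204 + 200)/(169 + 76))*(218 + 394/(-272)) = (404/245)*(218 + 394*(-1/272)) = (404*(1/245))*(218 - 197/136) = (404/245)*(29451/136) = 2974551/8330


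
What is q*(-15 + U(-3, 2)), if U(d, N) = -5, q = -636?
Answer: 12720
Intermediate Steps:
q*(-15 + U(-3, 2)) = -636*(-15 - 5) = -636*(-20) = 12720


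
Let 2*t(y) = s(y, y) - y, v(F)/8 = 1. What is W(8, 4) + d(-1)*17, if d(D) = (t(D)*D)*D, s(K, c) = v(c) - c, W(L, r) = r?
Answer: 89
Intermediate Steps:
v(F) = 8 (v(F) = 8*1 = 8)
s(K, c) = 8 - c
t(y) = 4 - y (t(y) = ((8 - y) - y)/2 = (8 - 2*y)/2 = 4 - y)
d(D) = D²*(4 - D) (d(D) = ((4 - D)*D)*D = (D*(4 - D))*D = D²*(4 - D))
W(8, 4) + d(-1)*17 = 4 + ((-1)²*(4 - 1*(-1)))*17 = 4 + (1*(4 + 1))*17 = 4 + (1*5)*17 = 4 + 5*17 = 4 + 85 = 89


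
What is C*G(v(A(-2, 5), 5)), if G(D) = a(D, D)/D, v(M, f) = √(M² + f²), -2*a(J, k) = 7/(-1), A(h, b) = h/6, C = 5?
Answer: 105*√226/452 ≈ 3.4922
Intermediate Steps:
A(h, b) = h/6 (A(h, b) = h*(⅙) = h/6)
a(J, k) = 7/2 (a(J, k) = -7/(2*(-1)) = -7*(-1)/2 = -½*(-7) = 7/2)
G(D) = 7/(2*D)
C*G(v(A(-2, 5), 5)) = 5*(7/(2*(√(((⅙)*(-2))² + 5²)))) = 5*(7/(2*(√((-⅓)² + 25)))) = 5*(7/(2*(√(⅑ + 25)))) = 5*(7/(2*(√(226/9)))) = 5*(7/(2*((√226/3)))) = 5*(7*(3*√226/226)/2) = 5*(21*√226/452) = 105*√226/452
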